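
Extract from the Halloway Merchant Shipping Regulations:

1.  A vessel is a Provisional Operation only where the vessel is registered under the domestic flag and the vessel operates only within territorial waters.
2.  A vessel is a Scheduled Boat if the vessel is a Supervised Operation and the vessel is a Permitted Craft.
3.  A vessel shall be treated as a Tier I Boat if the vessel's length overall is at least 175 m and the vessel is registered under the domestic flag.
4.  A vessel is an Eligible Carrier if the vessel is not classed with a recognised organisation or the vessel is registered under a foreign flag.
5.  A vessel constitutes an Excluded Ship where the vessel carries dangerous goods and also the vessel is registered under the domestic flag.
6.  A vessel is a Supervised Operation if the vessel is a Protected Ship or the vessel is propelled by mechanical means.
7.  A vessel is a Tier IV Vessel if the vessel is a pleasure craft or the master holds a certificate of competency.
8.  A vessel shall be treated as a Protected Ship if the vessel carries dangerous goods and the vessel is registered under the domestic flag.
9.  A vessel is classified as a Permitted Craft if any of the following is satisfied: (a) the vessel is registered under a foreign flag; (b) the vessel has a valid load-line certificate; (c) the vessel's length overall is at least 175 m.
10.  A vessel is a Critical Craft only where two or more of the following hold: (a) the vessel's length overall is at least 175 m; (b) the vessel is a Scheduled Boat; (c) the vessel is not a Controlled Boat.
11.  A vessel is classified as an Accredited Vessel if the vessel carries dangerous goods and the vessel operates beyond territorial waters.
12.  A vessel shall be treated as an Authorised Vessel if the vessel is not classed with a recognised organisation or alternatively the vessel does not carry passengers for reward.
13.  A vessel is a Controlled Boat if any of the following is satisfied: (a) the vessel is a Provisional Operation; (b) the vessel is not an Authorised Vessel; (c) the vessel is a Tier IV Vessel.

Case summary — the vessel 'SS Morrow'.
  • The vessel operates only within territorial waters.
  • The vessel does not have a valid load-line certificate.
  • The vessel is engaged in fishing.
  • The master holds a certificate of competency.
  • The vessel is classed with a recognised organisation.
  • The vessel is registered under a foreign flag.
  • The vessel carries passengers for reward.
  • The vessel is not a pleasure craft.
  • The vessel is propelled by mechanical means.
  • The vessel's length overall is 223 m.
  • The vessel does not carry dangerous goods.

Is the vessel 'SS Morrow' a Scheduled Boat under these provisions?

Yes

paragraph 8 — Protected Ship: [the vessel carries dangerous goods? no] AND [the vessel is registered under the domestic flag? no] → not satisfied.
paragraph 6 — Supervised Operation: [Protected Ship (paragraph 8)? no] OR [the vessel is propelled by mechanical means? yes] → satisfied.
paragraph 9 — Permitted Craft: [the vessel is registered under a foreign flag? yes] OR [the vessel has a valid load-line certificate? no] OR [vessel's length overall: 223 m ≥ 175 m? yes] → satisfied.
paragraph 2 — Scheduled Boat: [Supervised Operation (paragraph 6)? yes] AND [Permitted Craft (paragraph 9)? yes] → satisfied.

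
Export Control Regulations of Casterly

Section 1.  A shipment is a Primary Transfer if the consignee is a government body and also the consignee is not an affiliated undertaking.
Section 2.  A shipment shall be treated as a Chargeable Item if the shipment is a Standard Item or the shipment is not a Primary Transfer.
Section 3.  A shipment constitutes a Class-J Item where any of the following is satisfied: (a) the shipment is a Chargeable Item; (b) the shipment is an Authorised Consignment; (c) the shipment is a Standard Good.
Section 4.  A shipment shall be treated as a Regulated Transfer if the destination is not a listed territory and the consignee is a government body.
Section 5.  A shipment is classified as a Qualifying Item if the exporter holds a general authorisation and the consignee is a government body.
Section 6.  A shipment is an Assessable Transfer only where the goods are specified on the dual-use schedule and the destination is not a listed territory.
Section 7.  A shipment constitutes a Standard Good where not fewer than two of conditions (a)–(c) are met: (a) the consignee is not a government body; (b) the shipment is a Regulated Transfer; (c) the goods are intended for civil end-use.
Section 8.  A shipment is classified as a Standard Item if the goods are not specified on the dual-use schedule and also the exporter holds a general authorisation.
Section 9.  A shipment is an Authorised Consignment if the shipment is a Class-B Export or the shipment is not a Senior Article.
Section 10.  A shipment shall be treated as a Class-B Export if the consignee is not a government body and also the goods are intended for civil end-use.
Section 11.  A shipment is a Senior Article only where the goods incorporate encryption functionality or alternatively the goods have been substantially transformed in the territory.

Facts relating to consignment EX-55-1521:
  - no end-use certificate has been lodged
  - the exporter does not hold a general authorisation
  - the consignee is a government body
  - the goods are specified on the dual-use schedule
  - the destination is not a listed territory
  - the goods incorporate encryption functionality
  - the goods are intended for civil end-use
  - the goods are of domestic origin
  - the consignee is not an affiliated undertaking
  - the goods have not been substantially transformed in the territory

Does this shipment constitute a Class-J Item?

Yes

section 8 — Standard Item: [the goods are not specified on the dual-use schedule? no] AND [the exporter holds a general authorisation? no] → not satisfied.
section 1 — Primary Transfer: [the consignee is a government body? yes] AND [the consignee is not an affiliated undertaking? yes] → satisfied.
section 2 — Chargeable Item: [Standard Item (section 8)? no] OR [not a Primary Transfer (section 1)? no] → not satisfied.
section 10 — Class-B Export: [the consignee is not a government body? no] AND [the goods are intended for civil end-use? yes] → not satisfied.
section 11 — Senior Article: [the goods incorporate encryption functionality? yes] OR [the goods have been substantially transformed in the territory? no] → satisfied.
section 9 — Authorised Consignment: [Class-B Export (section 10)? no] OR [not a Senior Article (section 11)? no] → not satisfied.
section 4 — Regulated Transfer: [the destination is not a listed territory? yes] AND [the consignee is a government body? yes] → satisfied.
section 7 — Standard Good: the consignee is not a government body? no; Regulated Transfer (section 4)? yes; the goods are intended for civil end-use? yes — 2 of 3 hold (need ≥2) → satisfied.
section 3 — Class-J Item: [Chargeable Item (section 2)? no] OR [Authorised Consignment (section 9)? no] OR [Standard Good (section 7)? yes] → satisfied.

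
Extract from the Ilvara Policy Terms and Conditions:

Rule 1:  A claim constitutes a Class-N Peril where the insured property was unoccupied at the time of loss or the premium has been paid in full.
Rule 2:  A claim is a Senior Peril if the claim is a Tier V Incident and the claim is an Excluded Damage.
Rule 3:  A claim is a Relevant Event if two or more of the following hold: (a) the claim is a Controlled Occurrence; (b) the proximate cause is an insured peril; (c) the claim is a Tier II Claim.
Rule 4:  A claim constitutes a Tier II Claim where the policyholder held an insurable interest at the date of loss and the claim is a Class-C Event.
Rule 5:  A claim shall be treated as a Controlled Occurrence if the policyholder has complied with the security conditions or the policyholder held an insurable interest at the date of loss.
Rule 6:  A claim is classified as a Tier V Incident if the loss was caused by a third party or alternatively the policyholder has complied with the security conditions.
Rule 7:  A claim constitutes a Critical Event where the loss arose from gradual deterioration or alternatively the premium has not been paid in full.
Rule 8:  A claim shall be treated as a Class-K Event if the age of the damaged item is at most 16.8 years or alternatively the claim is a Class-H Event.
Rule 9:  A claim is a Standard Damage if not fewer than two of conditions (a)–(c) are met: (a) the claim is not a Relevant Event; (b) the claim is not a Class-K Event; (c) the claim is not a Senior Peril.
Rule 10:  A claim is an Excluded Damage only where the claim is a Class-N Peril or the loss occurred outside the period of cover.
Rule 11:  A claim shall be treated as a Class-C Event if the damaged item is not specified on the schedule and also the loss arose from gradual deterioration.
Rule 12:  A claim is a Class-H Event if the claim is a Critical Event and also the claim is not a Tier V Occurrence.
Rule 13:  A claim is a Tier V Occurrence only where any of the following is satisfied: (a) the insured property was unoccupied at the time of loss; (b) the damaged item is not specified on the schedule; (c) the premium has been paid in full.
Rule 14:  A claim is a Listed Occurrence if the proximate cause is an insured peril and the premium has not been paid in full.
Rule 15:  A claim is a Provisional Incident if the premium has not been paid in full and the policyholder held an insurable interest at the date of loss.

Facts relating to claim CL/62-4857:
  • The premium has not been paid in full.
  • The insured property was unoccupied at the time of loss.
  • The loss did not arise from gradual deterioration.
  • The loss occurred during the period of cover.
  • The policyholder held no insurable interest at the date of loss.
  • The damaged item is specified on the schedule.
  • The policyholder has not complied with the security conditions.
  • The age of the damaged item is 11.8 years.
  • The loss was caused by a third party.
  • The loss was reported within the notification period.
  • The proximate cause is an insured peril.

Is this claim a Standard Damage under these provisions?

No

Under rule 5: the policyholder has complied with the security conditions? no; or the policyholder held an insurable interest at the date of loss? no. So the claim is not a Controlled Occurrence.
Under rule 11: the damaged item is not specified on the schedule? no; and the loss arose from gradual deterioration? no. So the claim is not a Class-C Event.
Under rule 4: the policyholder held an insurable interest at the date of loss? no; and Class-C Event (rule 11)? no. So the claim is not a Tier II Claim.
Under rule 3: Controlled Occurrence (rule 5)? no; the proximate cause is an insured peril? yes; Tier II Claim (rule 4)? no — 1 of 3 hold (need ≥2) → not satisfied.
Under rule 7: the loss arose from gradual deterioration? no; or the premium has not been paid in full? yes. So the claim is a Critical Event.
Under rule 13: the insured property was unoccupied at the time of loss? yes; or the damaged item is not specified on the schedule? no; or the premium has been paid in full? no. So the claim is a Tier V Occurrence.
Under rule 12: Critical Event (rule 7)? yes; and not a Tier V Occurrence (rule 13)? no. So the claim is not a Class-H Event.
Under rule 8: age of the damaged item: 11.8 years ≤ 16.8 years? yes; or Class-H Event (rule 12)? no. So the claim is a Class-K Event.
Under rule 6: the loss was caused by a third party? yes; or the policyholder has complied with the security conditions? no. So the claim is a Tier V Incident.
Under rule 1: the insured property was unoccupied at the time of loss? yes; or the premium has been paid in full? no. So the claim is a Class-N Peril.
Under rule 10: Class-N Peril (rule 1)? yes; or the loss occurred outside the period of cover? no. So the claim is an Excluded Damage.
Under rule 2: Tier V Incident (rule 6)? yes; and Excluded Damage (rule 10)? yes. So the claim is a Senior Peril.
Under rule 9: not a Relevant Event (rule 3)? yes; not a Class-K Event (rule 8)? no; not a Senior Peril (rule 2)? no — 1 of 3 hold (need ≥2) → not satisfied.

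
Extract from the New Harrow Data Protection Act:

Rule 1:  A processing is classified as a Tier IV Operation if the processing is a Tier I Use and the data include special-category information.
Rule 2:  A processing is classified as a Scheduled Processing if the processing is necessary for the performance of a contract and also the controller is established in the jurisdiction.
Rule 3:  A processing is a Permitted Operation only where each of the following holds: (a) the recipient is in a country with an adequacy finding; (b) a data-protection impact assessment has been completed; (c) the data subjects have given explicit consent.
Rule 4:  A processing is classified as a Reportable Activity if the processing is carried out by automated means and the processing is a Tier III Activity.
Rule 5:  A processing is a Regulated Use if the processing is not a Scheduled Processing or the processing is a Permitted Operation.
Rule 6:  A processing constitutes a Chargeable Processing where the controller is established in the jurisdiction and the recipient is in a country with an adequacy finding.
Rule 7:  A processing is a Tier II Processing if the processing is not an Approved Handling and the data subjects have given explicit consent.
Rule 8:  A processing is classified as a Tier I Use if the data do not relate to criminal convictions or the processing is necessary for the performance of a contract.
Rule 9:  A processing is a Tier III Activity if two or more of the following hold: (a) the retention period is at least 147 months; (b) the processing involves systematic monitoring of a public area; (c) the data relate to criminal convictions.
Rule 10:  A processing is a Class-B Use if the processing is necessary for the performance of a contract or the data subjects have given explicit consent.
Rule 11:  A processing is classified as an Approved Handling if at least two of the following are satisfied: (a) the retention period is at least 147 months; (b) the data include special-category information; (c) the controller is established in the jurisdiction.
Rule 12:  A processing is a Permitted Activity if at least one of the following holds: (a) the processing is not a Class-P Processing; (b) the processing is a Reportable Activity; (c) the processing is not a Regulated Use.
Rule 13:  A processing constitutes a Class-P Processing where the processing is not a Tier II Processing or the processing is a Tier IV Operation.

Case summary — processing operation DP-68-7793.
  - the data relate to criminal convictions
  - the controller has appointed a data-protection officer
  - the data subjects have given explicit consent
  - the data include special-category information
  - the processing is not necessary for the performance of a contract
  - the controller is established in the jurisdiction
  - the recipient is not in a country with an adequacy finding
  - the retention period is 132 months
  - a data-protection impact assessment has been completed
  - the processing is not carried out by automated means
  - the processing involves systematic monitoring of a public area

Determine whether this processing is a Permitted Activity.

No

rule 11 — Approved Handling: retention period: 132 months ≥ 147 months? no; the data include special-category information? yes; the controller is established in the jurisdiction? yes — 2 of 3 hold (need ≥2) → satisfied.
rule 7 — Tier II Processing: [not an Approved Handling (rule 11)? no] AND [the data subjects have given explicit consent? yes] → not satisfied.
rule 8 — Tier I Use: [the data do not relate to criminal convictions? no] OR [the processing is necessary for the performance of a contract? no] → not satisfied.
rule 1 — Tier IV Operation: [Tier I Use (rule 8)? no] AND [the data include special-category information? yes] → not satisfied.
rule 13 — Class-P Processing: [not a Tier II Processing (rule 7)? yes] OR [Tier IV Operation (rule 1)? no] → satisfied.
rule 9 — Tier III Activity: retention period: 132 months ≥ 147 months? no; the processing involves systematic monitoring of a public area? yes; the data relate to criminal convictions? yes — 2 of 3 hold (need ≥2) → satisfied.
rule 4 — Reportable Activity: [the processing is carried out by automated means? no] AND [Tier III Activity (rule 9)? yes] → not satisfied.
rule 2 — Scheduled Processing: [the processing is necessary for the performance of a contract? no] AND [the controller is established in the jurisdiction? yes] → not satisfied.
rule 3 — Permitted Operation: [the recipient is in a country with an adequacy finding? no] AND [a data-protection impact assessment has been completed? yes] AND [the data subjects have given explicit consent? yes] → not satisfied.
rule 5 — Regulated Use: [not a Scheduled Processing (rule 2)? yes] OR [Permitted Operation (rule 3)? no] → satisfied.
rule 12 — Permitted Activity: [not a Class-P Processing (rule 13)? no] OR [Reportable Activity (rule 4)? no] OR [not a Regulated Use (rule 5)? no] → not satisfied.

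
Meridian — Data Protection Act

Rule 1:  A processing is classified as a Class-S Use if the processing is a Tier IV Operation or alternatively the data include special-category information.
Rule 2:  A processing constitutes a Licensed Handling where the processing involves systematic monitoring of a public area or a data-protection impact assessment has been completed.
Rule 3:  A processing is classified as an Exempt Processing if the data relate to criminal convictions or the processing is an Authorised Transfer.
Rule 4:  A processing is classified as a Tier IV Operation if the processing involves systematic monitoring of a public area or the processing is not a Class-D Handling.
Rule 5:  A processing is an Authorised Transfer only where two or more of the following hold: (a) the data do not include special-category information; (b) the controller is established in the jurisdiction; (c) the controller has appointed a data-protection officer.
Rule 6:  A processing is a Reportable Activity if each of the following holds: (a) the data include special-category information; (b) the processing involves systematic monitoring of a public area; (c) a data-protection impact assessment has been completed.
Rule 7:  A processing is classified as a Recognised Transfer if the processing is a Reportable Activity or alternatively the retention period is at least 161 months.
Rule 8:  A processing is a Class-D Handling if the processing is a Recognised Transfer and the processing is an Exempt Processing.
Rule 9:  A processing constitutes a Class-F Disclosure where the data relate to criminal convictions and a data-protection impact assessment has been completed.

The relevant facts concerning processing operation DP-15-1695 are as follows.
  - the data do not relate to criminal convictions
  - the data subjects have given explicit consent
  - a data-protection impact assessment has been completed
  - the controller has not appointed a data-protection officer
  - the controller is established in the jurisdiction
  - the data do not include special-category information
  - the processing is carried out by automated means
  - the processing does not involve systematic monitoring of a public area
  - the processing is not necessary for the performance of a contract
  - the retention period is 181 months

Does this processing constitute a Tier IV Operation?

No

Under rule 6: the data include special-category information? no; and the processing involves systematic monitoring of a public area? no; and a data-protection impact assessment has been completed? yes. So the processing is not a Reportable Activity.
Under rule 7: Reportable Activity (rule 6)? no; or retention period: 181 months ≥ 161 months? yes. So the processing is a Recognised Transfer.
Under rule 5: the data do not include special-category information? yes; the controller is established in the jurisdiction? yes; the controller has appointed a data-protection officer? no — 2 of 3 hold (need ≥2) → satisfied.
Under rule 3: the data relate to criminal convictions? no; or Authorised Transfer (rule 5)? yes. So the processing is an Exempt Processing.
Under rule 8: Recognised Transfer (rule 7)? yes; and Exempt Processing (rule 3)? yes. So the processing is a Class-D Handling.
Under rule 4: the processing involves systematic monitoring of a public area? no; or not a Class-D Handling (rule 8)? no. So the processing is not a Tier IV Operation.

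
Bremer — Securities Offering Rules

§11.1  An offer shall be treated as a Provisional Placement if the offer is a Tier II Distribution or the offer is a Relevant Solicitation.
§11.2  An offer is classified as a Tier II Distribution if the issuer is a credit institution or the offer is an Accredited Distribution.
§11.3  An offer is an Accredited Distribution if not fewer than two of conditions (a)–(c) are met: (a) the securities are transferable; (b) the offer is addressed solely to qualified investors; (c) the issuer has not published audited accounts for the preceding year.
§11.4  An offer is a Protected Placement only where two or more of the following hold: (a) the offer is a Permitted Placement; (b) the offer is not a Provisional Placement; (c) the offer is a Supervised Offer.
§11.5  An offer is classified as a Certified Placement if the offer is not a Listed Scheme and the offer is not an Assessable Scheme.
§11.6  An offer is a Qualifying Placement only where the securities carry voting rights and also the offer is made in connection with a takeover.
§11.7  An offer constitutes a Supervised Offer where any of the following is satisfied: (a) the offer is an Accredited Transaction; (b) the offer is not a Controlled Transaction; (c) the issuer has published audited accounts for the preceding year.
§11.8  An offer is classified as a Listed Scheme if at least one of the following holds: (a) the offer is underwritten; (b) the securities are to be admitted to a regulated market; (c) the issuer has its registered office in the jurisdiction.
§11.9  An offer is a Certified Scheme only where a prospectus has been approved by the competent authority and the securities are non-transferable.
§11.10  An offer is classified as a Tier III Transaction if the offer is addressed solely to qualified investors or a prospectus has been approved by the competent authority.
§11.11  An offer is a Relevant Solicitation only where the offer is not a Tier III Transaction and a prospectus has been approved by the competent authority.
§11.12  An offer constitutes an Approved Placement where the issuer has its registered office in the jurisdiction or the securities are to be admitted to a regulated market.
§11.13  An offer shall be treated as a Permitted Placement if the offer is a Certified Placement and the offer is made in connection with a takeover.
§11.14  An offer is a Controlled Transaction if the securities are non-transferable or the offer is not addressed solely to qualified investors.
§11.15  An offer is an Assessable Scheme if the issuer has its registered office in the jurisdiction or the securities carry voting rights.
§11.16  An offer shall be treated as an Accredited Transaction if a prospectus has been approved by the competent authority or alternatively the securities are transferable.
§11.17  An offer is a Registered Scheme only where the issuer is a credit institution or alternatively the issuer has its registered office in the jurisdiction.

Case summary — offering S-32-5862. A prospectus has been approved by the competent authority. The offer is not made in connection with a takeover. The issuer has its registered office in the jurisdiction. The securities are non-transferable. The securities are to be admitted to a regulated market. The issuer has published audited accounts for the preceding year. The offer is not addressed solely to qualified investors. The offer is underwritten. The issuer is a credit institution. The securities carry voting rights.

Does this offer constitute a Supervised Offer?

§11.16 — Accredited Transaction: [a prospectus has been approved by the competent authority? yes] OR [the securities are transferable? no] → satisfied.
§11.14 — Controlled Transaction: [the securities are non-transferable? yes] OR [the offer is not addressed solely to qualified investors? yes] → satisfied.
§11.7 — Supervised Offer: [Accredited Transaction (§11.16)? yes] OR [not a Controlled Transaction (§11.14)? no] OR [the issuer has published audited accounts for the preceding year? yes] → satisfied.

Yes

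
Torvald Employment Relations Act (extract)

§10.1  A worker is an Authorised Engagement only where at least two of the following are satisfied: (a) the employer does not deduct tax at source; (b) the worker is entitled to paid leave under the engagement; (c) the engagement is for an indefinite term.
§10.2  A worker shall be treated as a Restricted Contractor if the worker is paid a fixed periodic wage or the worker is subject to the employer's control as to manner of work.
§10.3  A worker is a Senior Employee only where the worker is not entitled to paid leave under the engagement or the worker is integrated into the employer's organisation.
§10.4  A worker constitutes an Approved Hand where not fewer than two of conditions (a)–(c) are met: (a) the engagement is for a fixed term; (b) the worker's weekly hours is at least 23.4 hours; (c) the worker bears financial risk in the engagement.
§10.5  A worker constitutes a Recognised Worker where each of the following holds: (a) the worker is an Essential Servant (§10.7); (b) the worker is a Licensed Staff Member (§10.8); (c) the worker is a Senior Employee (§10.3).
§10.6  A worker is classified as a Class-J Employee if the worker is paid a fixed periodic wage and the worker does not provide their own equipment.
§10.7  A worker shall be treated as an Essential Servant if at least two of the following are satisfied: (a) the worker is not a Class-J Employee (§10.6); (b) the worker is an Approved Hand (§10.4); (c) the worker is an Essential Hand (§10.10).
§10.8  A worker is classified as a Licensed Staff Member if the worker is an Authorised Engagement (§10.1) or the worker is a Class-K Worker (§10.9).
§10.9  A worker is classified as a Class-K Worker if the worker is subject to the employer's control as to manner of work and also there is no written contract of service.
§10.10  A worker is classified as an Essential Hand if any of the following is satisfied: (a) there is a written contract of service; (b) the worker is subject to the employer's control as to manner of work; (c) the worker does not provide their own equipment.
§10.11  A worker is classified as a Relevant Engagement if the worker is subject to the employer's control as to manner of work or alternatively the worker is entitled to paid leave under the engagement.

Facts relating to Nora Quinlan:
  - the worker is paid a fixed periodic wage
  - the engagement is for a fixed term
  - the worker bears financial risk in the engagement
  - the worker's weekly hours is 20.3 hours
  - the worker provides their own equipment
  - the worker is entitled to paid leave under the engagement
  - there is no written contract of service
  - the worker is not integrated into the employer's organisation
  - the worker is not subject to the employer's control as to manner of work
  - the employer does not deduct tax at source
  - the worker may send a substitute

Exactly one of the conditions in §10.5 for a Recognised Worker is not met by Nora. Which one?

Senior Employee

§10.6 — Class-J Employee: [the worker is paid a fixed periodic wage? yes] AND [the worker does not provide their own equipment? no] → not satisfied.
§10.4 — Approved Hand: the engagement is for a fixed term? yes; worker's weekly hours: 20.3 hours ≥ 23.4 hours? no; the worker bears financial risk in the engagement? yes — 2 of 3 hold (need ≥2) → satisfied.
§10.10 — Essential Hand: [there is a written contract of service? no] OR [the worker is subject to the employer's control as to manner of work? no] OR [the worker does not provide their own equipment? no] → not satisfied.
§10.7 — Essential Servant: not a Class-J Employee (§10.6)? yes; Approved Hand (§10.4)? yes; Essential Hand (§10.10)? no — 2 of 3 hold (need ≥2) → satisfied.
§10.1 — Authorised Engagement: the employer does not deduct tax at source? yes; the worker is entitled to paid leave under the engagement? yes; the engagement is for an indefinite term? no — 2 of 3 hold (need ≥2) → satisfied.
§10.9 — Class-K Worker: [the worker is subject to the employer's control as to manner of work? no] AND [there is no written contract of service? yes] → not satisfied.
§10.8 — Licensed Staff Member: [Authorised Engagement (§10.1)? yes] OR [Class-K Worker (§10.9)? no] → satisfied.
§10.3 — Senior Employee: [the worker is not entitled to paid leave under the engagement? no] OR [the worker is integrated into the employer's organisation? no] → not satisfied.
§10.5 — Recognised Worker: [Essential Servant (§10.7)? yes] AND [Licensed Staff Member (§10.8)? yes] AND [Senior Employee (§10.3)? no] → not satisfied.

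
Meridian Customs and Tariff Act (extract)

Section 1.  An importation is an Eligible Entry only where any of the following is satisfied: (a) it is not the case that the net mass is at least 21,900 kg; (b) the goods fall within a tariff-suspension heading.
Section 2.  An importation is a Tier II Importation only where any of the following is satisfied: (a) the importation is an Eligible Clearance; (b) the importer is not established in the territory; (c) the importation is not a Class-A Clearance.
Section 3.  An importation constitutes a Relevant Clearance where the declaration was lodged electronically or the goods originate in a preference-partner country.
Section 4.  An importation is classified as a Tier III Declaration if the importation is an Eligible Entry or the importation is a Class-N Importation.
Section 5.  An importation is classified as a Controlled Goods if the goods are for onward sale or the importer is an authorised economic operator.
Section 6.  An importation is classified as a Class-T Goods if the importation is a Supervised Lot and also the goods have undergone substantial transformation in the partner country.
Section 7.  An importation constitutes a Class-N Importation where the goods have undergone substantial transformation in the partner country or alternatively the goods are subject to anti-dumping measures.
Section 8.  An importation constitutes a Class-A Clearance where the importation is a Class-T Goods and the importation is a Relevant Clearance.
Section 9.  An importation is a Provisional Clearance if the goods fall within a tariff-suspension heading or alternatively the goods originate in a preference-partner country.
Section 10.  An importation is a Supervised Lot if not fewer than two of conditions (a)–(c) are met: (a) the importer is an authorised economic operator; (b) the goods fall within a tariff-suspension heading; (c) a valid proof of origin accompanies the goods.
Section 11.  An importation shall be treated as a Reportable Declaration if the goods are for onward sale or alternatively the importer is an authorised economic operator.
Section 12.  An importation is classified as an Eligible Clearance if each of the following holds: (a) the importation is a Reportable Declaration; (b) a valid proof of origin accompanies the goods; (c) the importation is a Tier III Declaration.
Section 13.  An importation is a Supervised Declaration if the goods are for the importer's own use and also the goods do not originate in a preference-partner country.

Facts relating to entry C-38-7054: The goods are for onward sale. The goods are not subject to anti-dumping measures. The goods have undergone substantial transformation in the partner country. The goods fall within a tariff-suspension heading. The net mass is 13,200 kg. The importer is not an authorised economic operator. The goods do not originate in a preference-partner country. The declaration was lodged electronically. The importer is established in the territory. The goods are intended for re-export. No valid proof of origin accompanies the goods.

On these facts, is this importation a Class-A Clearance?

Under section 10: the importer is an authorised economic operator? no; the goods fall within a tariff-suspension heading? yes; a valid proof of origin accompanies the goods? no — 1 of 3 hold (need ≥2) → not satisfied.
Under section 6: Supervised Lot (section 10)? no; and the goods have undergone substantial transformation in the partner country? yes. So the importation is not a Class-T Goods.
Under section 3: the declaration was lodged electronically? yes; or the goods originate in a preference-partner country? no. So the importation is a Relevant Clearance.
Under section 8: Class-T Goods (section 6)? no; and Relevant Clearance (section 3)? yes. So the importation is not a Class-A Clearance.

No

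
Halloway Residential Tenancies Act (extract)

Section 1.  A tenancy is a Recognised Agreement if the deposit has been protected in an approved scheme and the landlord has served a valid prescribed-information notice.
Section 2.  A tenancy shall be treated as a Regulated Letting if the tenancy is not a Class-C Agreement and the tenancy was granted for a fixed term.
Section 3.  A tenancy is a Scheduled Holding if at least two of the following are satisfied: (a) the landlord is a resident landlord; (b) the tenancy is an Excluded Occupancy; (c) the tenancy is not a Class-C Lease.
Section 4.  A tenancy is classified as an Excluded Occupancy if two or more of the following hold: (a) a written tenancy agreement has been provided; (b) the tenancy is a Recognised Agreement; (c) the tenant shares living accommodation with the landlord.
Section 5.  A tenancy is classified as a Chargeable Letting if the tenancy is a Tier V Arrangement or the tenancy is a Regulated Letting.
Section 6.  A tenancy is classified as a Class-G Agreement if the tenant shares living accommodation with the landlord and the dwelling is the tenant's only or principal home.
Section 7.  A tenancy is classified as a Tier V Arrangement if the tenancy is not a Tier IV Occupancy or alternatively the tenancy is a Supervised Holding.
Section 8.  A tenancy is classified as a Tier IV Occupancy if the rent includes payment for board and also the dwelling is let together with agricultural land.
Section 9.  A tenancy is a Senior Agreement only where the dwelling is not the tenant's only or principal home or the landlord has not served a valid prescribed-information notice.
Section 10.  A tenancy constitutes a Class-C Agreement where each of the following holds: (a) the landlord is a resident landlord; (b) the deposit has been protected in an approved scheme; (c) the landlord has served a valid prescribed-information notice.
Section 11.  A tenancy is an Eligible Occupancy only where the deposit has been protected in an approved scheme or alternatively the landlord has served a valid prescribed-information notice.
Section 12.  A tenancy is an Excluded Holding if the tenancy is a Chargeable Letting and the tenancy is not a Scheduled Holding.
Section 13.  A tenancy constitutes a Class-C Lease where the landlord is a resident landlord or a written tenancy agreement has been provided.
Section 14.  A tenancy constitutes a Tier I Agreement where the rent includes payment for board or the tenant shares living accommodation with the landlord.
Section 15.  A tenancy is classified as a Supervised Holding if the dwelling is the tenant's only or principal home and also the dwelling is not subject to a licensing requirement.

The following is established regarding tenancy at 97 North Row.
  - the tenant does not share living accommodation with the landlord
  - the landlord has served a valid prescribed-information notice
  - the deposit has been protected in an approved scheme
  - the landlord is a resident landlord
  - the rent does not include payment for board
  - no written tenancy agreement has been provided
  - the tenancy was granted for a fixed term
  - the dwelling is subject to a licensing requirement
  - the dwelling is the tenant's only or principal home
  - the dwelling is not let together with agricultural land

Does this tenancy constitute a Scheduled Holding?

section 1 — Recognised Agreement: [the deposit has been protected in an approved scheme? yes] AND [the landlord has served a valid prescribed-information notice? yes] → satisfied.
section 4 — Excluded Occupancy: a written tenancy agreement has been provided? no; Recognised Agreement (section 1)? yes; the tenant shares living accommodation with the landlord? no — 1 of 3 hold (need ≥2) → not satisfied.
section 13 — Class-C Lease: [the landlord is a resident landlord? yes] OR [a written tenancy agreement has been provided? no] → satisfied.
section 3 — Scheduled Holding: the landlord is a resident landlord? yes; Excluded Occupancy (section 4)? no; not a Class-C Lease (section 13)? no — 1 of 3 hold (need ≥2) → not satisfied.

No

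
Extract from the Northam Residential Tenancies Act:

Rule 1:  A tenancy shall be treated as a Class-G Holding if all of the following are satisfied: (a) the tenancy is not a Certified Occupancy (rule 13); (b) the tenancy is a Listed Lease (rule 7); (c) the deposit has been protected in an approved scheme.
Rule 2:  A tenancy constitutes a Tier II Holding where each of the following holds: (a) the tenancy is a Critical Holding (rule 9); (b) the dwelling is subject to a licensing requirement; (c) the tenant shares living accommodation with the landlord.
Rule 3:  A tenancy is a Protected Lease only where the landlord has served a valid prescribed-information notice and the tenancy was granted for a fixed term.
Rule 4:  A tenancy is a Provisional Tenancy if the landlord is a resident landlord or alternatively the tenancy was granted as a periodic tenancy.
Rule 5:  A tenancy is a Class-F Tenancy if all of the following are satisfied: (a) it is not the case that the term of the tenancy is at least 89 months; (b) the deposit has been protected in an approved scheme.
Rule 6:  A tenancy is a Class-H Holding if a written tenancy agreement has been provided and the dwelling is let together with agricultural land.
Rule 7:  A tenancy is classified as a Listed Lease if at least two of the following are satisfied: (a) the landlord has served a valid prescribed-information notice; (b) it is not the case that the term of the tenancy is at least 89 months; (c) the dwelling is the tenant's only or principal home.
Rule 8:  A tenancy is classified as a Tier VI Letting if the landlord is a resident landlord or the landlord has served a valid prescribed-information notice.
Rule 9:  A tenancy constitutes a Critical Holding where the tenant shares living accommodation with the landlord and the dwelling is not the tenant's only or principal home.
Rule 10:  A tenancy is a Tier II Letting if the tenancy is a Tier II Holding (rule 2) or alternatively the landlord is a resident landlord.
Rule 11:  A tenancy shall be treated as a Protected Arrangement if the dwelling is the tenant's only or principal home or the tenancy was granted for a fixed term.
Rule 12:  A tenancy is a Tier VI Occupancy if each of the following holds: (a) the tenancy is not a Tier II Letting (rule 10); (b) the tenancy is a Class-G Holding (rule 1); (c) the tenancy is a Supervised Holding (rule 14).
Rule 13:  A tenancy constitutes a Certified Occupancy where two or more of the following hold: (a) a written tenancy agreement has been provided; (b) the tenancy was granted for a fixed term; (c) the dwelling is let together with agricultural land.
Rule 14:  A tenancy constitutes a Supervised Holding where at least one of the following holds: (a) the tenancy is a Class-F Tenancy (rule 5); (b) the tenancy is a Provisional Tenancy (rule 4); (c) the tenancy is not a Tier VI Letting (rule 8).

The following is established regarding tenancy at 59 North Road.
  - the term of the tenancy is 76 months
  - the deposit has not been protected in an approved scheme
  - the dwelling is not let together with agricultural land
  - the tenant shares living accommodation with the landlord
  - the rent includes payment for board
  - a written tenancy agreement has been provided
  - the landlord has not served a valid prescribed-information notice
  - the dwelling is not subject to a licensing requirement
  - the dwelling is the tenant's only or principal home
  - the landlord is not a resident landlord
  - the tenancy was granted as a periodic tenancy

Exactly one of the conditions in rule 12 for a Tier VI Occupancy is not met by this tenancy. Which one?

Class-G Holding

rule 9 — Critical Holding: [the tenant shares living accommodation with the landlord? yes] AND [the dwelling is not the tenant's only or principal home? no] → not satisfied.
rule 2 — Tier II Holding: [Critical Holding (rule 9)? no] AND [the dwelling is subject to a licensing requirement? no] AND [the tenant shares living accommodation with the landlord? yes] → not satisfied.
rule 10 — Tier II Letting: [Tier II Holding (rule 2)? no] OR [the landlord is a resident landlord? no] → not satisfied.
rule 13 — Certified Occupancy: a written tenancy agreement has been provided? yes; the tenancy was granted for a fixed term? no; the dwelling is let together with agricultural land? no — 1 of 3 hold (need ≥2) → not satisfied.
rule 7 — Listed Lease: the landlord has served a valid prescribed-information notice? no; term of the tenancy: 76 months ≥ 89 months? no, so negated condition yes; the dwelling is the tenant's only or principal home? yes — 2 of 3 hold (need ≥2) → satisfied.
rule 1 — Class-G Holding: [not a Certified Occupancy (rule 13)? yes] AND [Listed Lease (rule 7)? yes] AND [the deposit has been protected in an approved scheme? no] → not satisfied.
rule 5 — Class-F Tenancy: [term of the tenancy: 76 months ≥ 89 months? no, so negated condition yes] AND [the deposit has been protected in an approved scheme? no] → not satisfied.
rule 4 — Provisional Tenancy: [the landlord is a resident landlord? no] OR [the tenancy was granted as a periodic tenancy? yes] → satisfied.
rule 8 — Tier VI Letting: [the landlord is a resident landlord? no] OR [the landlord has served a valid prescribed-information notice? no] → not satisfied.
rule 14 — Supervised Holding: [Class-F Tenancy (rule 5)? no] OR [Provisional Tenancy (rule 4)? yes] OR [not a Tier VI Letting (rule 8)? yes] → satisfied.
rule 12 — Tier VI Occupancy: [not a Tier II Letting (rule 10)? yes] AND [Class-G Holding (rule 1)? no] AND [Supervised Holding (rule 14)? yes] → not satisfied.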